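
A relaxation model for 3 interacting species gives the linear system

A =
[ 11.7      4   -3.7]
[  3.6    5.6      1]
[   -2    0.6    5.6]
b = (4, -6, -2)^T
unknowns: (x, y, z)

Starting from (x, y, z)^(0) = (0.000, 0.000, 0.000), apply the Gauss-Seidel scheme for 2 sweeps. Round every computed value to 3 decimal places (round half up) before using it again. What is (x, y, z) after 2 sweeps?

(0.753, -1.538, 0.077)

Iteration 1:
  x = (4 - (4)·0.000 - (-3.7)·0.000) / (11.7) = 0.342
  y = (-6 - (3.6)·0.342 - (1)·0.000) / (5.6) = -1.291
  z = (-2 - (-2)·0.342 - (0.6)·-1.291) / (5.6) = -0.097
Iteration 2:
  x = (4 - (4)·-1.291 - (-3.7)·-0.097) / (11.7) = 0.753
  y = (-6 - (3.6)·0.753 - (1)·-0.097) / (5.6) = -1.538
  z = (-2 - (-2)·0.753 - (0.6)·-1.538) / (5.6) = 0.077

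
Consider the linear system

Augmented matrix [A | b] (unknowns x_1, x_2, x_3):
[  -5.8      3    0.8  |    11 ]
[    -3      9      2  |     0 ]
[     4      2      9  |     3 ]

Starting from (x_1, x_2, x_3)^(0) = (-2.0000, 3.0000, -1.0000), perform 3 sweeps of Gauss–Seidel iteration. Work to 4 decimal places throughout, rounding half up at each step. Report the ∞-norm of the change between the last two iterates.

Iteration 1:
  x_1 = (11 - (3)·3.0000 - (0.8)·-1.0000) / (-5.8) = -0.4828
  x_2 = (0 - (-3)·-0.4828 - (2)·-1.0000) / (9) = 0.0613
  x_3 = (3 - (4)·-0.4828 - (2)·0.0613) / (9) = 0.5343
Iteration 2:
  x_1 = (11 - (3)·0.0613 - (0.8)·0.5343) / (-5.8) = -1.7911
  x_2 = (0 - (-3)·-1.7911 - (2)·0.5343) / (9) = -0.7158
  x_3 = (3 - (4)·-1.7911 - (2)·-0.7158) / (9) = 1.2884
Iteration 3:
  x_1 = (11 - (3)·-0.7158 - (0.8)·1.2884) / (-5.8) = -2.0891
  x_2 = (0 - (-3)·-2.0891 - (2)·1.2884) / (9) = -0.9827
  x_3 = (3 - (4)·-2.0891 - (2)·-0.9827) / (9) = 1.4802
Change: (-0.2980, -0.2669, 0.1918) → max |·| = 0.2980

0.2980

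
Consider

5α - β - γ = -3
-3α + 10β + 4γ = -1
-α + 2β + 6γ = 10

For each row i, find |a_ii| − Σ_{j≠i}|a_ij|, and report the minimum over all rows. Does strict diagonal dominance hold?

row 1: |5| − (1+1) = 3
row 2: |10| − (3+4) = 3
row 3: |6| − (1+2) = 3
minimum over rows = 3 → strictly diagonally dominant (convergence guaranteed)

3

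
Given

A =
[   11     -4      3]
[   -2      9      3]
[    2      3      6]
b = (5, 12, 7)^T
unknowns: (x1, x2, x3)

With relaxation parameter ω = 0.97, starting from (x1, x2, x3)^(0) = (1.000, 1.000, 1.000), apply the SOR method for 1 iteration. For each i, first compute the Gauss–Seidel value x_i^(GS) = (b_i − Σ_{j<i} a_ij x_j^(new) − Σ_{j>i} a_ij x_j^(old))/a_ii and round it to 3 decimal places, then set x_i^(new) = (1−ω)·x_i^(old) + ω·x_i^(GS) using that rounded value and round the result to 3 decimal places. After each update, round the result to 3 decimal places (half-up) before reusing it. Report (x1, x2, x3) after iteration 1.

Iteration 1:
  x1: GS value = (5 - (-4)·1.000 - (3)·1.000) / (11) = 0.545;  x1 ← (1−ω)·1.000 + ω·0.545 = 0.559
  x2: GS value = (12 - (-2)·0.559 - (3)·1.000) / (9) = 1.124;  x2 ← (1−ω)·1.000 + ω·1.124 = 1.120
  x3: GS value = (7 - (2)·0.559 - (3)·1.120) / (6) = 0.420;  x3 ← (1−ω)·1.000 + ω·0.420 = 0.437

(0.559, 1.120, 0.437)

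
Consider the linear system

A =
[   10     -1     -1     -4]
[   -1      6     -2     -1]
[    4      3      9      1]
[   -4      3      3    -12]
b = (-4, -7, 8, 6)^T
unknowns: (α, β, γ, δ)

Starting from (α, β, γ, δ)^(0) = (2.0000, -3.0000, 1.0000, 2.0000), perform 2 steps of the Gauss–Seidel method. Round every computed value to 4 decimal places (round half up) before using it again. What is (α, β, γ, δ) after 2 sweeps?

Iteration 1:
  α = (-4 - (-1)·-3.0000 - (-1)·1.0000 - (-4)·2.0000) / (10) = 0.2000
  β = (-7 - (-1)·0.2000 - (-2)·1.0000 - (-1)·2.0000) / (6) = -0.4667
  γ = (8 - (4)·0.2000 - (3)·-0.4667 - (1)·2.0000) / (9) = 0.7333
  δ = (6 - (-4)·0.2000 - (3)·-0.4667 - (3)·0.7333) / (-12) = -0.5000
Iteration 2:
  α = (-4 - (-1)·-0.4667 - (-1)·0.7333 - (-4)·-0.5000) / (10) = -0.5733
  β = (-7 - (-1)·-0.5733 - (-2)·0.7333 - (-1)·-0.5000) / (6) = -1.1011
  γ = (8 - (4)·-0.5733 - (3)·-1.1011 - (1)·-0.5000) / (9) = 1.5663
  δ = (6 - (-4)·-0.5733 - (3)·-1.1011 - (3)·1.5663) / (-12) = -0.1926

(-0.5733, -1.1011, 1.5663, -0.1926)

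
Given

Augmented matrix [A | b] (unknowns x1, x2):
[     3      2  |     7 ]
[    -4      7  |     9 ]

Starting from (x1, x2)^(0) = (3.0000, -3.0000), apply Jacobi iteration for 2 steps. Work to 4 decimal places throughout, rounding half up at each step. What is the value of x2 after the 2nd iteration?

3.7619

Iteration 1:
  x1 = (7 - (2)·-3.0000) / (3) = 4.3333
  x2 = (9 - (-4)·3.0000) / (7) = 3.0000
Iteration 2:
  x1 = (7 - (2)·3.0000) / (3) = 0.3333
  x2 = (9 - (-4)·4.3333) / (7) = 3.7619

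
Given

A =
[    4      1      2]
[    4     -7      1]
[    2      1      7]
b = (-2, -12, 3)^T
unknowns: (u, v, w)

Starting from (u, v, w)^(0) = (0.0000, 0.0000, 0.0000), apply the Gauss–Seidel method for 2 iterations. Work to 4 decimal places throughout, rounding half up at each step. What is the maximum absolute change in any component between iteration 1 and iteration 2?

Iteration 1:
  u = (-2 - (1)·0.0000 - (2)·0.0000) / (4) = -0.5000
  v = (-12 - (4)·-0.5000 - (1)·0.0000) / (-7) = 1.4286
  w = (3 - (2)·-0.5000 - (1)·1.4286) / (7) = 0.3673
Iteration 2:
  u = (-2 - (1)·1.4286 - (2)·0.3673) / (4) = -1.0408
  v = (-12 - (4)·-1.0408 - (1)·0.3673) / (-7) = 1.1720
  w = (3 - (2)·-1.0408 - (1)·1.1720) / (7) = 0.5585
Change: (-0.5408, -0.2566, 0.1912) → max |·| = 0.5408

0.5408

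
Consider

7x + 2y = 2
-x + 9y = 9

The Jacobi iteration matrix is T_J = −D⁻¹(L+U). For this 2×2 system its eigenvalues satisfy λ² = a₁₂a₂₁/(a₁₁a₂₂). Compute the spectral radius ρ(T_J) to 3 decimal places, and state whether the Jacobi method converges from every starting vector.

a₁₂a₂₁/(a₁₁a₂₂) = (2)·(-1) / ((7)·(9)) = -0.031746
ρ = √|-0.031746| = √0.031746 = 0.178
ρ < 1, so Jacobi converges

0.178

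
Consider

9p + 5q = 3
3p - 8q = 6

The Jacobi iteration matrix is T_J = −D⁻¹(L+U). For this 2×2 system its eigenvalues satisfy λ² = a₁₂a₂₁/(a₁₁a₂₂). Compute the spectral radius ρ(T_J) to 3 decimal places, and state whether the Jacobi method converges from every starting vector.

a₁₂a₂₁/(a₁₁a₂₂) = (5)·(3) / ((9)·(-8)) = -0.208333
ρ = √|-0.208333| = √0.208333 = 0.456
ρ < 1, so Jacobi converges

0.456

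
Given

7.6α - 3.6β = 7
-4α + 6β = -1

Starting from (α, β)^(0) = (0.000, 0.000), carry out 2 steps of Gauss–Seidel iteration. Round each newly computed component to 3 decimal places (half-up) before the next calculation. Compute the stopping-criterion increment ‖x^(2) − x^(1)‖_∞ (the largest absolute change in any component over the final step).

Iteration 1:
  α = (7 - (-3.6)·0.000) / (7.6) = 0.921
  β = (-1 - (-4)·0.921) / (6) = 0.447
Iteration 2:
  α = (7 - (-3.6)·0.447) / (7.6) = 1.133
  β = (-1 - (-4)·1.133) / (6) = 0.589
Change: (0.212, 0.142) → max |·| = 0.212

0.212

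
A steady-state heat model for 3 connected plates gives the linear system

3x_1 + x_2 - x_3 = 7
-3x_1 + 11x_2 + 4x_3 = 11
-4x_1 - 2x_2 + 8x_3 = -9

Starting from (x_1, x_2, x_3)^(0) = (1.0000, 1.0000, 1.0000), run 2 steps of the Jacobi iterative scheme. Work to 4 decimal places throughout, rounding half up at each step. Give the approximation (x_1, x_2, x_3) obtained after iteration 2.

(1.9053, 1.7727, 0.2689)

Iteration 1:
  x_1 = (7 - (1)·1.0000 - (-1)·1.0000) / (3) = 2.3333
  x_2 = (11 - (-3)·1.0000 - (4)·1.0000) / (11) = 0.9091
  x_3 = (-9 - (-4)·1.0000 - (-2)·1.0000) / (8) = -0.3750
Iteration 2:
  x_1 = (7 - (1)·0.9091 - (-1)·-0.3750) / (3) = 1.9053
  x_2 = (11 - (-3)·2.3333 - (4)·-0.3750) / (11) = 1.7727
  x_3 = (-9 - (-4)·2.3333 - (-2)·0.9091) / (8) = 0.2689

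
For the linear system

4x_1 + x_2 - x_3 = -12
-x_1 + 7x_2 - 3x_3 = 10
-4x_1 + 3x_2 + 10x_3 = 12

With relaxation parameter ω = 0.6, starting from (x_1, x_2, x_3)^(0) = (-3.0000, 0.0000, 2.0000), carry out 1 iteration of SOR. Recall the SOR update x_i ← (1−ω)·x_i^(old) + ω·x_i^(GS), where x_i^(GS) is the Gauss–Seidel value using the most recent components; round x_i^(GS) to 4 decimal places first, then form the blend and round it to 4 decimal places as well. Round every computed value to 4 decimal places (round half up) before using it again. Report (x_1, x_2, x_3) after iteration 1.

(-2.7000, 1.1400, 0.6668)

Iteration 1:
  x_1: GS value = (-12 - (1)·0.0000 - (-1)·2.0000) / (4) = -2.5000;  x_1 ← (1−ω)·-3.0000 + ω·-2.5000 = -2.7000
  x_2: GS value = (10 - (-1)·-2.7000 - (-3)·2.0000) / (7) = 1.9000;  x_2 ← (1−ω)·0.0000 + ω·1.9000 = 1.1400
  x_3: GS value = (12 - (-4)·-2.7000 - (3)·1.1400) / (10) = -0.2220;  x_3 ← (1−ω)·2.0000 + ω·-0.2220 = 0.6668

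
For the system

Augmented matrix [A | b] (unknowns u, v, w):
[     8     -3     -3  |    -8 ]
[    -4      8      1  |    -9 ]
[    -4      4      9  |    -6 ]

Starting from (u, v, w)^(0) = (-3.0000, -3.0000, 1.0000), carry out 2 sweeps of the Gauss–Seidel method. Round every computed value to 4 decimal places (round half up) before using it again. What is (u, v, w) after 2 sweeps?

Iteration 1:
  u = (-8 - (-3)·-3.0000 - (-3)·1.0000) / (8) = -1.7500
  v = (-9 - (-4)·-1.7500 - (1)·1.0000) / (8) = -2.1250
  w = (-6 - (-4)·-1.7500 - (4)·-2.1250) / (9) = -0.5000
Iteration 2:
  u = (-8 - (-3)·-2.1250 - (-3)·-0.5000) / (8) = -1.9844
  v = (-9 - (-4)·-1.9844 - (1)·-0.5000) / (8) = -2.0547
  w = (-6 - (-4)·-1.9844 - (4)·-2.0547) / (9) = -0.6354

(-1.9844, -2.0547, -0.6354)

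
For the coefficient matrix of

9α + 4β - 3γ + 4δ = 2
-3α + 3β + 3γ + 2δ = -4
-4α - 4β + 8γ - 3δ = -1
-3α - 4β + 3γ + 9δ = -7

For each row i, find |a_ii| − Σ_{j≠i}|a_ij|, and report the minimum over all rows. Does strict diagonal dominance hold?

row 1: |9| − (4+3+4) = -2
row 2: |3| − (3+3+2) = -5
row 3: |8| − (4+4+3) = -3
row 4: |9| − (3+4+3) = -1
minimum over rows = -5 → not strictly diagonally dominant

-5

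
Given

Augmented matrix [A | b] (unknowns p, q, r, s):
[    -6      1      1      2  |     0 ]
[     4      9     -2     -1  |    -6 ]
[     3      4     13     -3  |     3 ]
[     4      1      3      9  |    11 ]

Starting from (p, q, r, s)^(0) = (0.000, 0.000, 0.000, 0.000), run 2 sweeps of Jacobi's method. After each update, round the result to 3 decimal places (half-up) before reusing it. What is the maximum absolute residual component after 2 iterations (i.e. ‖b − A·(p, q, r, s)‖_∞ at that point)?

Iteration 1:
  p = (0 - (1)·0.000 - (1)·0.000 - (2)·0.000) / (-6) = 0.000
  q = (-6 - (4)·0.000 - (-2)·0.000 - (-1)·0.000) / (9) = -0.667
  r = (3 - (3)·0.000 - (4)·0.000 - (-3)·0.000) / (13) = 0.231
  s = (11 - (4)·0.000 - (1)·0.000 - (3)·0.000) / (9) = 1.222
Iteration 2:
  p = (0 - (1)·-0.667 - (1)·0.231 - (2)·1.222) / (-6) = 0.335
  q = (-6 - (4)·0.000 - (-2)·0.231 - (-1)·1.222) / (9) = -0.480
  r = (3 - (3)·0.000 - (4)·-0.667 - (-3)·1.222) / (13) = 0.718
  s = (11 - (4)·0.000 - (1)·-0.667 - (3)·0.231) / (9) = 1.219
Residual b − A·x = (-0.666, -0.365, -1.762, -2.985); ∞-norm = 2.985

2.985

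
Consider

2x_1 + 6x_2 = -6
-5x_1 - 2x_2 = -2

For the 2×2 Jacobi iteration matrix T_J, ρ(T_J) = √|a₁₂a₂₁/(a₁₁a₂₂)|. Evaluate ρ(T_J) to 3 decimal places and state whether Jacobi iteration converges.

a₁₂a₂₁/(a₁₁a₂₂) = (6)·(-5) / ((2)·(-2)) = 7.500000
ρ = √|7.500000| = √7.500000 = 2.739
ρ > 1, so Jacobi diverges

2.739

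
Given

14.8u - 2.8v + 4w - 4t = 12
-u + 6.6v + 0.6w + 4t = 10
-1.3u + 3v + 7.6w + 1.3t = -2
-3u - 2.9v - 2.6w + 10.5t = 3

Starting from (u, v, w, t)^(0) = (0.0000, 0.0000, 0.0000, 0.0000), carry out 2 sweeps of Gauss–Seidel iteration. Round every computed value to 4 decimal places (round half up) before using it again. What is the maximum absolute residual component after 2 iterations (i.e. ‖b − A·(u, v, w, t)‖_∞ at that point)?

0.6801

Iteration 1:
  u = (12 - (-2.8)·0.0000 - (4)·0.0000 - (-4)·0.0000) / (14.8) = 0.8108
  v = (10 - (-1)·0.8108 - (0.6)·0.0000 - (4)·0.0000) / (6.6) = 1.6380
  w = (-2 - (-1.3)·0.8108 - (3)·1.6380 - (1.3)·0.0000) / (7.6) = -0.7710
  t = (3 - (-3)·0.8108 - (-2.9)·1.6380 - (-2.6)·-0.7710) / (10.5) = 0.7789
Iteration 2:
  u = (12 - (-2.8)·1.6380 - (4)·-0.7710 - (-4)·0.7789) / (14.8) = 1.5396
  v = (10 - (-1)·1.5396 - (0.6)·-0.7710 - (4)·0.7789) / (6.6) = 1.3465
  w = (-2 - (-1.3)·1.5396 - (3)·1.3465 - (1.3)·0.7789) / (7.6) = -0.6646
  t = (3 - (-3)·1.5396 - (-2.9)·1.3465 - (-2.6)·-0.6646) / (10.5) = 0.9329
Residual b − A·x = (-0.6259, -0.6801, -0.1998, 0.0002); ∞-norm = 0.6801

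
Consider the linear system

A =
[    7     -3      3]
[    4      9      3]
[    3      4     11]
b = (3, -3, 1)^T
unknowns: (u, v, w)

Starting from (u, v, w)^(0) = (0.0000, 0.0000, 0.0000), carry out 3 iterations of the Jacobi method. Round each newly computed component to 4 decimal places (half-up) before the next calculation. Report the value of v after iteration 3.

-0.4748

Iteration 1:
  u = (3 - (-3)·0.0000 - (3)·0.0000) / (7) = 0.4286
  v = (-3 - (4)·0.0000 - (3)·0.0000) / (9) = -0.3333
  w = (1 - (3)·0.0000 - (4)·0.0000) / (11) = 0.0909
Iteration 2:
  u = (3 - (-3)·-0.3333 - (3)·0.0909) / (7) = 0.2468
  v = (-3 - (4)·0.4286 - (3)·0.0909) / (9) = -0.5541
  w = (1 - (3)·0.4286 - (4)·-0.3333) / (11) = 0.0952
Iteration 3:
  u = (3 - (-3)·-0.5541 - (3)·0.0952) / (7) = 0.1503
  v = (-3 - (4)·0.2468 - (3)·0.0952) / (9) = -0.4748
  w = (1 - (3)·0.2468 - (4)·-0.5541) / (11) = 0.2251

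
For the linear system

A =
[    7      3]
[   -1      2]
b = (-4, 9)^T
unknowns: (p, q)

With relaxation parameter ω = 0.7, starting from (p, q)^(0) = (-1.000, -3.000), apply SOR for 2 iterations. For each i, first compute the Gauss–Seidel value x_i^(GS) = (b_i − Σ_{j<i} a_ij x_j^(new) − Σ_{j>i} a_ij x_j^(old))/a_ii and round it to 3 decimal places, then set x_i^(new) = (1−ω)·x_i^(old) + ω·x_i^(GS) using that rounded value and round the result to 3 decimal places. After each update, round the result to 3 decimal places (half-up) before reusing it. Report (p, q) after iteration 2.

(-1.036, 3.483)

Iteration 1:
  p: GS value = (-4 - (3)·-3.000) / (7) = 0.714;  p ← (1−ω)·-1.000 + ω·0.714 = 0.200
  q: GS value = (9 - (-1)·0.200) / (2) = 4.600;  q ← (1−ω)·-3.000 + ω·4.600 = 2.320
Iteration 2:
  p: GS value = (-4 - (3)·2.320) / (7) = -1.566;  p ← (1−ω)·0.200 + ω·-1.566 = -1.036
  q: GS value = (9 - (-1)·-1.036) / (2) = 3.982;  q ← (1−ω)·2.320 + ω·3.982 = 3.483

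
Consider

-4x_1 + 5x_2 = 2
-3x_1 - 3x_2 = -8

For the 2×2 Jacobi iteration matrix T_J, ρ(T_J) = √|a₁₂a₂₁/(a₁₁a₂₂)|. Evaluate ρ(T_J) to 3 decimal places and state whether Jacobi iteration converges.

a₁₂a₂₁/(a₁₁a₂₂) = (5)·(-3) / ((-4)·(-3)) = -1.250000
ρ = √|-1.250000| = √1.250000 = 1.118
ρ > 1, so Jacobi diverges

1.118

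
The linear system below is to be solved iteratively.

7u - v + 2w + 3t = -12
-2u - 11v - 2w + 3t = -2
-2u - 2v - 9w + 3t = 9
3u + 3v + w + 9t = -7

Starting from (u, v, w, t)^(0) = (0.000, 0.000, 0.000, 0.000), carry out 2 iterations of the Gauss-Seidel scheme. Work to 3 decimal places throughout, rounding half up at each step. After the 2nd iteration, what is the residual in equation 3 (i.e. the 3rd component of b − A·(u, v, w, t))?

0.321

Iteration 1:
  u = (-12 - (-1)·0.000 - (2)·0.000 - (3)·0.000) / (7) = -1.714
  v = (-2 - (-2)·-1.714 - (-2)·0.000 - (3)·0.000) / (-11) = 0.493
  w = (9 - (-2)·-1.714 - (-2)·0.493 - (3)·0.000) / (-9) = -0.729
  t = (-7 - (3)·-1.714 - (3)·0.493 - (1)·-0.729) / (9) = -0.290
Iteration 2:
  u = (-12 - (-1)·0.493 - (2)·-0.729 - (3)·-0.290) / (7) = -1.311
  v = (-2 - (-2)·-1.311 - (-2)·-0.729 - (3)·-0.290) / (-11) = 0.474
  w = (9 - (-2)·-1.311 - (-2)·0.474 - (3)·-0.290) / (-9) = -0.911
  t = (-7 - (3)·-1.311 - (3)·0.474 - (1)·-0.911) / (9) = -0.398
Residual b − A·x = (0.667, -0.036, 0.321, 0.004)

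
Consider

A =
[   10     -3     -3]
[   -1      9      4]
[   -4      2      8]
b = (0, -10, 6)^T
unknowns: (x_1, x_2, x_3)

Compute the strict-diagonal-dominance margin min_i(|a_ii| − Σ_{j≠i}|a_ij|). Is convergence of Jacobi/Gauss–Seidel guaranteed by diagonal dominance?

2

row 1: |10| − (3+3) = 4
row 2: |9| − (1+4) = 4
row 3: |8| − (4+2) = 2
minimum over rows = 2 → strictly diagonally dominant (convergence guaranteed)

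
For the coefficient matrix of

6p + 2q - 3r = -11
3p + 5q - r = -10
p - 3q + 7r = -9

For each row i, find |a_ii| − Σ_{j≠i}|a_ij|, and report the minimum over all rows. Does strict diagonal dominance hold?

1

row 1: |6| − (2+3) = 1
row 2: |5| − (3+1) = 1
row 3: |7| − (1+3) = 3
minimum over rows = 1 → strictly diagonally dominant (convergence guaranteed)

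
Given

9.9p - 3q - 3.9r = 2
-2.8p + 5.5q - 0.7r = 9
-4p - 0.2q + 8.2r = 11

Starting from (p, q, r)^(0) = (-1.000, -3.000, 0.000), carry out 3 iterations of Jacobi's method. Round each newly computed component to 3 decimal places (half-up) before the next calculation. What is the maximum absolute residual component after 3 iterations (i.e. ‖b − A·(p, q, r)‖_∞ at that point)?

Iteration 1:
  p = (2 - (-3)·-3.000 - (-3.9)·0.000) / (9.9) = -0.707
  q = (9 - (-2.8)·-1.000 - (-0.7)·0.000) / (5.5) = 1.127
  r = (11 - (-4)·-1.000 - (-0.2)·-3.000) / (8.2) = 0.780
Iteration 2:
  p = (2 - (-3)·1.127 - (-3.9)·0.780) / (9.9) = 0.851
  q = (9 - (-2.8)·-0.707 - (-0.7)·0.780) / (5.5) = 1.376
  r = (11 - (-4)·-0.707 - (-0.2)·1.127) / (8.2) = 1.024
Iteration 3:
  p = (2 - (-3)·1.376 - (-3.9)·1.024) / (9.9) = 1.022
  q = (9 - (-2.8)·0.851 - (-0.7)·1.024) / (5.5) = 2.200
  r = (11 - (-4)·0.851 - (-0.2)·1.376) / (8.2) = 1.790
Residual b − A·x = (5.463, 1.015, 0.850); ∞-norm = 5.463

5.463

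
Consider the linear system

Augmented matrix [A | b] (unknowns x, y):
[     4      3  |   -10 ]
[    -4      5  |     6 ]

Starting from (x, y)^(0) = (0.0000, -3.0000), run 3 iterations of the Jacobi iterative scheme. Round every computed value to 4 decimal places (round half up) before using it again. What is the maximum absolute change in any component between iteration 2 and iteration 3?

2.5200

Iteration 1:
  x = (-10 - (3)·-3.0000) / (4) = -0.2500
  y = (6 - (-4)·0.0000) / (5) = 1.2000
Iteration 2:
  x = (-10 - (3)·1.2000) / (4) = -3.4000
  y = (6 - (-4)·-0.2500) / (5) = 1.0000
Iteration 3:
  x = (-10 - (3)·1.0000) / (4) = -3.2500
  y = (6 - (-4)·-3.4000) / (5) = -1.5200
Change: (0.1500, -2.5200) → max |·| = 2.5200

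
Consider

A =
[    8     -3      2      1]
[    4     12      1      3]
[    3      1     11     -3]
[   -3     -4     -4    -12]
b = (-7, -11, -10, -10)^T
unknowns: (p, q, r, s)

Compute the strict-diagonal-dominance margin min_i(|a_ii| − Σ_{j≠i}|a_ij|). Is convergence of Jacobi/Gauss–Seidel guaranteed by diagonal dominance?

1

row 1: |8| − (3+2+1) = 2
row 2: |12| − (4+1+3) = 4
row 3: |11| − (3+1+3) = 4
row 4: |-12| − (3+4+4) = 1
minimum over rows = 1 → strictly diagonally dominant (convergence guaranteed)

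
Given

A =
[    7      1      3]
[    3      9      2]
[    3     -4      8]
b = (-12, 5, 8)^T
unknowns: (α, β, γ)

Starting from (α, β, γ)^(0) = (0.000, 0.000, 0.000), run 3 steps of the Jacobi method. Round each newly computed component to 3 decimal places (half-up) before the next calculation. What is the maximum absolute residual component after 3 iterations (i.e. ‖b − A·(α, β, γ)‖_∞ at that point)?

1.189

Iteration 1:
  α = (-12 - (1)·0.000 - (3)·0.000) / (7) = -1.714
  β = (5 - (3)·0.000 - (2)·0.000) / (9) = 0.556
  γ = (8 - (3)·0.000 - (-4)·0.000) / (8) = 1.000
Iteration 2:
  α = (-12 - (1)·0.556 - (3)·1.000) / (7) = -2.222
  β = (5 - (3)·-1.714 - (2)·1.000) / (9) = 0.905
  γ = (8 - (3)·-1.714 - (-4)·0.556) / (8) = 1.921
Iteration 3:
  α = (-12 - (1)·0.905 - (3)·1.921) / (7) = -2.667
  β = (5 - (3)·-2.222 - (2)·1.921) / (9) = 0.869
  γ = (8 - (3)·-2.222 - (-4)·0.905) / (8) = 2.286
Residual b − A·x = (-1.058, 0.608, 1.189); ∞-norm = 1.189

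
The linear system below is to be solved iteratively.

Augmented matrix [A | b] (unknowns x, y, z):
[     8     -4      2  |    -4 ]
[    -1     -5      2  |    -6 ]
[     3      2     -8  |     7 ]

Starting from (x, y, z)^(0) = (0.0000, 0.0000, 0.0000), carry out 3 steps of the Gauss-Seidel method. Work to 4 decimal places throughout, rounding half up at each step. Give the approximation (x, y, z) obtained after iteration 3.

(0.0541, 0.9731, -0.6114)

Iteration 1:
  x = (-4 - (-4)·0.0000 - (2)·0.0000) / (8) = -0.5000
  y = (-6 - (-1)·-0.5000 - (2)·0.0000) / (-5) = 1.3000
  z = (7 - (3)·-0.5000 - (2)·1.3000) / (-8) = -0.7375
Iteration 2:
  x = (-4 - (-4)·1.3000 - (2)·-0.7375) / (8) = 0.3344
  y = (-6 - (-1)·0.3344 - (2)·-0.7375) / (-5) = 0.8381
  z = (7 - (3)·0.3344 - (2)·0.8381) / (-8) = -0.5401
Iteration 3:
  x = (-4 - (-4)·0.8381 - (2)·-0.5401) / (8) = 0.0541
  y = (-6 - (-1)·0.0541 - (2)·-0.5401) / (-5) = 0.9731
  z = (7 - (3)·0.0541 - (2)·0.9731) / (-8) = -0.6114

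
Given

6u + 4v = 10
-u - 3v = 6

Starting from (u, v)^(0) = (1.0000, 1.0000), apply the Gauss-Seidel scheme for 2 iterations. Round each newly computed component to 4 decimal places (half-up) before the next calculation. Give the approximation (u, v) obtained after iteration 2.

Iteration 1:
  u = (10 - (4)·1.0000) / (6) = 1.0000
  v = (6 - (-1)·1.0000) / (-3) = -2.3333
Iteration 2:
  u = (10 - (4)·-2.3333) / (6) = 3.2222
  v = (6 - (-1)·3.2222) / (-3) = -3.0741

(3.2222, -3.0741)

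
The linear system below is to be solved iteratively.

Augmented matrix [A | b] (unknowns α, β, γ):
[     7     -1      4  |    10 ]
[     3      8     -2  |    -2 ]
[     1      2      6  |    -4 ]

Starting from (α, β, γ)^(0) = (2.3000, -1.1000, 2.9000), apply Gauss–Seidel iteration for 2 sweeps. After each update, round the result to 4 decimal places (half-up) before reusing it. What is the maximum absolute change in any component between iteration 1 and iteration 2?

2.3650

Iteration 1:
  α = (10 - (-1)·-1.1000 - (4)·2.9000) / (7) = -0.3857
  β = (-2 - (3)·-0.3857 - (-2)·2.9000) / (8) = 0.6196
  γ = (-4 - (1)·-0.3857 - (2)·0.6196) / (6) = -0.8089
Iteration 2:
  α = (10 - (-1)·0.6196 - (4)·-0.8089) / (7) = 1.9793
  β = (-2 - (3)·1.9793 - (-2)·-0.8089) / (8) = -1.1945
  γ = (-4 - (1)·1.9793 - (2)·-1.1945) / (6) = -0.5984
Change: (2.3650, -1.8141, 0.2105) → max |·| = 2.3650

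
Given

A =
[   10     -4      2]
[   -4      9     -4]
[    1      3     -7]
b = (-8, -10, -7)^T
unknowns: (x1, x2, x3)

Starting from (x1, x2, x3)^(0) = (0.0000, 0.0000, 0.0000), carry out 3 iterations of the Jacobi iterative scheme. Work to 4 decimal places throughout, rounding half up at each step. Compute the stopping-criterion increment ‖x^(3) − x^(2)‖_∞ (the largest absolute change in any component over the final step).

Iteration 1:
  x1 = (-8 - (-4)·0.0000 - (2)·0.0000) / (10) = -0.8000
  x2 = (-10 - (-4)·0.0000 - (-4)·0.0000) / (9) = -1.1111
  x3 = (-7 - (1)·0.0000 - (3)·0.0000) / (-7) = 1.0000
Iteration 2:
  x1 = (-8 - (-4)·-1.1111 - (2)·1.0000) / (10) = -1.4444
  x2 = (-10 - (-4)·-0.8000 - (-4)·1.0000) / (9) = -1.0222
  x3 = (-7 - (1)·-0.8000 - (3)·-1.1111) / (-7) = 0.4095
Iteration 3:
  x1 = (-8 - (-4)·-1.0222 - (2)·0.4095) / (10) = -1.2908
  x2 = (-10 - (-4)·-1.4444 - (-4)·0.4095) / (9) = -1.5711
  x3 = (-7 - (1)·-1.4444 - (3)·-1.0222) / (-7) = 0.3556
Change: (0.1536, -0.5489, -0.0539) → max |·| = 0.5489

0.5489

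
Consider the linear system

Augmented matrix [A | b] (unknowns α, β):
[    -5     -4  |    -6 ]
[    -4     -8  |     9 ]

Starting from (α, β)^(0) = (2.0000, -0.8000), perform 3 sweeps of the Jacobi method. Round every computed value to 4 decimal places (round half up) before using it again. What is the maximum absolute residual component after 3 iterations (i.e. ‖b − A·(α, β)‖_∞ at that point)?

2.1200

Iteration 1:
  α = (-6 - (-4)·-0.8000) / (-5) = 1.8400
  β = (9 - (-4)·2.0000) / (-8) = -2.1250
Iteration 2:
  α = (-6 - (-4)·-2.1250) / (-5) = 2.9000
  β = (9 - (-4)·1.8400) / (-8) = -2.0450
Iteration 3:
  α = (-6 - (-4)·-2.0450) / (-5) = 2.8360
  β = (9 - (-4)·2.9000) / (-8) = -2.5750
Residual b − A·x = (-2.1200, -0.2560); ∞-norm = 2.1200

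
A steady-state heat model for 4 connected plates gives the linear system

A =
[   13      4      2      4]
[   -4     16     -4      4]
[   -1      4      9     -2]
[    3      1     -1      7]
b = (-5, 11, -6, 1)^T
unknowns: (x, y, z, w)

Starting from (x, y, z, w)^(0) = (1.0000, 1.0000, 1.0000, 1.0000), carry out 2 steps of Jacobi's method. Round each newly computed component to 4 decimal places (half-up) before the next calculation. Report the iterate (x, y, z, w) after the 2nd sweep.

(-0.4655, 0.2760, -1.2750, 0.3923)

Iteration 1:
  x = (-5 - (4)·1.0000 - (2)·1.0000 - (4)·1.0000) / (13) = -1.1538
  y = (11 - (-4)·1.0000 - (-4)·1.0000 - (4)·1.0000) / (16) = 0.9375
  z = (-6 - (-1)·1.0000 - (4)·1.0000 - (-2)·1.0000) / (9) = -0.7778
  w = (1 - (3)·1.0000 - (1)·1.0000 - (-1)·1.0000) / (7) = -0.2857
Iteration 2:
  x = (-5 - (4)·0.9375 - (2)·-0.7778 - (4)·-0.2857) / (13) = -0.4655
  y = (11 - (-4)·-1.1538 - (-4)·-0.7778 - (4)·-0.2857) / (16) = 0.2760
  z = (-6 - (-1)·-1.1538 - (4)·0.9375 - (-2)·-0.2857) / (9) = -1.2750
  w = (1 - (3)·-1.1538 - (1)·0.9375 - (-1)·-0.7778) / (7) = 0.3923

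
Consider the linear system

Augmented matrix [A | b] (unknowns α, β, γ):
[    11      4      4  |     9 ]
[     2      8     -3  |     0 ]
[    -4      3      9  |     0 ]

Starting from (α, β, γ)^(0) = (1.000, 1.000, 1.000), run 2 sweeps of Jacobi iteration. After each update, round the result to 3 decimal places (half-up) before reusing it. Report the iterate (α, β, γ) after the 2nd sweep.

(0.732, 0.019, -0.001)

Iteration 1:
  α = (9 - (4)·1.000 - (4)·1.000) / (11) = 0.091
  β = (0 - (2)·1.000 - (-3)·1.000) / (8) = 0.125
  γ = (0 - (-4)·1.000 - (3)·1.000) / (9) = 0.111
Iteration 2:
  α = (9 - (4)·0.125 - (4)·0.111) / (11) = 0.732
  β = (0 - (2)·0.091 - (-3)·0.111) / (8) = 0.019
  γ = (0 - (-4)·0.091 - (3)·0.125) / (9) = -0.001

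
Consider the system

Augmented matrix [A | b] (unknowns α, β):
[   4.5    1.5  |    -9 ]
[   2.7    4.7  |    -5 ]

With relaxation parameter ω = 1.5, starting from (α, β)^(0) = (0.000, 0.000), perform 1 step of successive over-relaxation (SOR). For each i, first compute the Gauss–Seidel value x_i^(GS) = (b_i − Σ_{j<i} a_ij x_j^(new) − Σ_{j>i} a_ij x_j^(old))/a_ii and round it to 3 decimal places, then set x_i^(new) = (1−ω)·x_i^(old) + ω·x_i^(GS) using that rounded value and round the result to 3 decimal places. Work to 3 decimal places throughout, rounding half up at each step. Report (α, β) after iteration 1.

(-3.000, 0.990)

Iteration 1:
  α: GS value = (-9 - (1.5)·0.000) / (4.5) = -2.000;  α ← (1−ω)·0.000 + ω·-2.000 = -3.000
  β: GS value = (-5 - (2.7)·-3.000) / (4.7) = 0.660;  β ← (1−ω)·0.000 + ω·0.660 = 0.990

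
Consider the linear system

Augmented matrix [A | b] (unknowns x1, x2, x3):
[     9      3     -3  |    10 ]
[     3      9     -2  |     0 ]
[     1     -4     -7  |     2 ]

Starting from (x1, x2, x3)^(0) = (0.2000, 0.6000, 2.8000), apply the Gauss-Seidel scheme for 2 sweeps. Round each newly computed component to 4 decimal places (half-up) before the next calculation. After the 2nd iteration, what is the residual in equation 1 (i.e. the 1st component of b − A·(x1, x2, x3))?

1.4722

Iteration 1:
  x1 = (10 - (3)·0.6000 - (-3)·2.8000) / (9) = 1.8444
  x2 = (0 - (3)·1.8444 - (-2)·2.8000) / (9) = 0.0074
  x3 = (2 - (1)·1.8444 - (-4)·0.0074) / (-7) = -0.0265
Iteration 2:
  x1 = (10 - (3)·0.0074 - (-3)·-0.0265) / (9) = 1.0998
  x2 = (0 - (3)·1.0998 - (-2)·-0.0265) / (9) = -0.3725
  x3 = (2 - (1)·1.0998 - (-4)·-0.3725) / (-7) = 0.0843
Residual b − A·x = (1.4722, 0.2217, 0.0003)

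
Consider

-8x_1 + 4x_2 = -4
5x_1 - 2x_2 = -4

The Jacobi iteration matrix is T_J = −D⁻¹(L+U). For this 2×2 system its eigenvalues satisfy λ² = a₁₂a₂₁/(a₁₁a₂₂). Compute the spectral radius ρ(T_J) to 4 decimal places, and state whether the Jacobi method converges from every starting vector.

a₁₂a₂₁/(a₁₁a₂₂) = (4)·(5) / ((-8)·(-2)) = 1.250000
ρ = √|1.250000| = √1.250000 = 1.1180
ρ > 1, so Jacobi diverges

1.1180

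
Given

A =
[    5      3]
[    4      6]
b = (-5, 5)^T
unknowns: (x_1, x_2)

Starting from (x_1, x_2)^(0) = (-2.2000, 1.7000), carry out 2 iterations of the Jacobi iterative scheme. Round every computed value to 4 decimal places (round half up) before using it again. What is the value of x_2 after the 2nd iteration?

Iteration 1:
  x_1 = (-5 - (3)·1.7000) / (5) = -2.0200
  x_2 = (5 - (4)·-2.2000) / (6) = 2.3000
Iteration 2:
  x_1 = (-5 - (3)·2.3000) / (5) = -2.3800
  x_2 = (5 - (4)·-2.0200) / (6) = 2.1800

2.1800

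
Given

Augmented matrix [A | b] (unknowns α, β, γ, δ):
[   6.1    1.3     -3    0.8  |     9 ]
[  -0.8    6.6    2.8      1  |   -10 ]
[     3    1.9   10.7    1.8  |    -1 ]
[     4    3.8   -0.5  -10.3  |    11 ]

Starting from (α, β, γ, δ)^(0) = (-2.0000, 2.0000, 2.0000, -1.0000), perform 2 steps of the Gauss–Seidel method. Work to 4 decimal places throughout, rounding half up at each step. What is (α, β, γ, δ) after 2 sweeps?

(1.9226, -1.0612, -0.2863, -0.6989)

Iteration 1:
  α = (9 - (1.3)·2.0000 - (-3)·2.0000 - (0.8)·-1.0000) / (6.1) = 2.1639
  β = (-10 - (-0.8)·2.1639 - (2.8)·2.0000 - (1)·-1.0000) / (6.6) = -1.9498
  γ = (-1 - (3)·2.1639 - (1.9)·-1.9498 - (1.8)·-1.0000) / (10.7) = -0.1857
  δ = (11 - (4)·2.1639 - (3.8)·-1.9498 - (-0.5)·-0.1857) / (-10.3) = -0.9379
Iteration 2:
  α = (9 - (1.3)·-1.9498 - (-3)·-0.1857 - (0.8)·-0.9379) / (6.1) = 1.9226
  β = (-10 - (-0.8)·1.9226 - (2.8)·-0.1857 - (1)·-0.9379) / (6.6) = -1.0612
  γ = (-1 - (3)·1.9226 - (1.9)·-1.0612 - (1.8)·-0.9379) / (10.7) = -0.2863
  δ = (11 - (4)·1.9226 - (3.8)·-1.0612 - (-0.5)·-0.2863) / (-10.3) = -0.6989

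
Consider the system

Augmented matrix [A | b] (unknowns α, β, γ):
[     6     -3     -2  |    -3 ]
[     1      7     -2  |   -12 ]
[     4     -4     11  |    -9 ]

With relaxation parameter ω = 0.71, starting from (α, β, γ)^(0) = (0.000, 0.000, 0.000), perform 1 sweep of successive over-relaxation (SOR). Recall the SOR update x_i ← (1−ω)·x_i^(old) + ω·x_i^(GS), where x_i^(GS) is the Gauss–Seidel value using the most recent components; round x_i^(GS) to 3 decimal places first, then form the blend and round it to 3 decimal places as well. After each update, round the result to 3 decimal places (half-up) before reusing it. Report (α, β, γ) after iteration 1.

(-0.355, -1.181, -0.794)

Iteration 1:
  α: GS value = (-3 - (-3)·0.000 - (-2)·0.000) / (6) = -0.500;  α ← (1−ω)·0.000 + ω·-0.500 = -0.355
  β: GS value = (-12 - (1)·-0.355 - (-2)·0.000) / (7) = -1.664;  β ← (1−ω)·0.000 + ω·-1.664 = -1.181
  γ: GS value = (-9 - (4)·-0.355 - (-4)·-1.181) / (11) = -1.119;  γ ← (1−ω)·0.000 + ω·-1.119 = -0.794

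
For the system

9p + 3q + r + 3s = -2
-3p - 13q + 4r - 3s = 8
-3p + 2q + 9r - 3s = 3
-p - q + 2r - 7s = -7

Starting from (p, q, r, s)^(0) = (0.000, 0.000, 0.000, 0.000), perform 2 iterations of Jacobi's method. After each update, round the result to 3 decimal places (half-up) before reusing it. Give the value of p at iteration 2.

-0.388

Iteration 1:
  p = (-2 - (3)·0.000 - (1)·0.000 - (3)·0.000) / (9) = -0.222
  q = (8 - (-3)·0.000 - (4)·0.000 - (-3)·0.000) / (-13) = -0.615
  r = (3 - (-3)·0.000 - (2)·0.000 - (-3)·0.000) / (9) = 0.333
  s = (-7 - (-1)·0.000 - (-1)·0.000 - (2)·0.000) / (-7) = 1.000
Iteration 2:
  p = (-2 - (3)·-0.615 - (1)·0.333 - (3)·1.000) / (9) = -0.388
  q = (8 - (-3)·-0.222 - (4)·0.333 - (-3)·1.000) / (-13) = -0.692
  r = (3 - (-3)·-0.222 - (2)·-0.615 - (-3)·1.000) / (9) = 0.729
  s = (-7 - (-1)·-0.222 - (-1)·-0.615 - (2)·0.333) / (-7) = 1.215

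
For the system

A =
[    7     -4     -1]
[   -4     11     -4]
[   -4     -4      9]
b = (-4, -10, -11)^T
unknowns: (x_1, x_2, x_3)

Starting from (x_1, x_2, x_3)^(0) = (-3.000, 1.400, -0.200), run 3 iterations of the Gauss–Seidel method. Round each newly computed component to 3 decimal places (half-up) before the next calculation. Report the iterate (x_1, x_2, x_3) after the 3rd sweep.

Iteration 1:
  x_1 = (-4 - (-4)·1.400 - (-1)·-0.200) / (7) = 0.200
  x_2 = (-10 - (-4)·0.200 - (-4)·-0.200) / (11) = -0.909
  x_3 = (-11 - (-4)·0.200 - (-4)·-0.909) / (9) = -1.537
Iteration 2:
  x_1 = (-4 - (-4)·-0.909 - (-1)·-1.537) / (7) = -1.310
  x_2 = (-10 - (-4)·-1.310 - (-4)·-1.537) / (11) = -1.944
  x_3 = (-11 - (-4)·-1.310 - (-4)·-1.944) / (9) = -2.668
Iteration 3:
  x_1 = (-4 - (-4)·-1.944 - (-1)·-2.668) / (7) = -2.063
  x_2 = (-10 - (-4)·-2.063 - (-4)·-2.668) / (11) = -2.629
  x_3 = (-11 - (-4)·-2.063 - (-4)·-2.629) / (9) = -3.308

(-2.063, -2.629, -3.308)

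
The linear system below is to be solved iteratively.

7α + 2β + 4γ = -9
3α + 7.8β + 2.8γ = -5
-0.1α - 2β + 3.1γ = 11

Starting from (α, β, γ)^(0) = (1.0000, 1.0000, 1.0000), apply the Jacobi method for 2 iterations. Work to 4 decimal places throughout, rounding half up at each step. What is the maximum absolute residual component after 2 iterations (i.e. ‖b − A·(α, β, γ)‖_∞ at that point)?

Iteration 1:
  α = (-9 - (2)·1.0000 - (4)·1.0000) / (7) = -2.1429
  β = (-5 - (3)·1.0000 - (2.8)·1.0000) / (7.8) = -1.3846
  γ = (11 - (-0.1)·1.0000 - (-2)·1.0000) / (3.1) = 4.2258
Iteration 2:
  α = (-9 - (2)·-1.3846 - (4)·4.2258) / (7) = -3.3049
  β = (-5 - (3)·-2.1429 - (2.8)·4.2258) / (7.8) = -1.3338
  γ = (11 - (-0.1)·-2.1429 - (-2)·-1.3846) / (3.1) = 2.5860
Residual b − A·x = (6.4579, 8.0775, -0.0147); ∞-norm = 8.0775

8.0775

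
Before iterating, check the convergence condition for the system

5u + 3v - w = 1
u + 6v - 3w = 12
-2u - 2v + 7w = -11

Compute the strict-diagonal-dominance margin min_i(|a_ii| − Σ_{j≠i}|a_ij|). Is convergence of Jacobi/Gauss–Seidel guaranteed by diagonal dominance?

row 1: |5| − (3+1) = 1
row 2: |6| − (1+3) = 2
row 3: |7| − (2+2) = 3
minimum over rows = 1 → strictly diagonally dominant (convergence guaranteed)

1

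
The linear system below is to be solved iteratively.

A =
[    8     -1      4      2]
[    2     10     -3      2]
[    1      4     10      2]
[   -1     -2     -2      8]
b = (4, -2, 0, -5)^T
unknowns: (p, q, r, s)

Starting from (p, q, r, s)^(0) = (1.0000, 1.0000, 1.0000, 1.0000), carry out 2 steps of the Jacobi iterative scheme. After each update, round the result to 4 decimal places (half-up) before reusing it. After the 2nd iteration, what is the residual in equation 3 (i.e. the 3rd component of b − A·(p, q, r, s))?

Iteration 1:
  p = (4 - (-1)·1.0000 - (4)·1.0000 - (2)·1.0000) / (8) = -0.1250
  q = (-2 - (2)·1.0000 - (-3)·1.0000 - (2)·1.0000) / (10) = -0.3000
  r = (0 - (1)·1.0000 - (4)·1.0000 - (2)·1.0000) / (10) = -0.7000
  s = (-5 - (-1)·1.0000 - (-2)·1.0000 - (-2)·1.0000) / (8) = 0.0000
Iteration 2:
  p = (4 - (-1)·-0.3000 - (4)·-0.7000 - (2)·0.0000) / (8) = 0.8125
  q = (-2 - (2)·-0.1250 - (-3)·-0.7000 - (2)·0.0000) / (10) = -0.3850
  r = (0 - (1)·-0.1250 - (4)·-0.3000 - (2)·0.0000) / (10) = 0.1325
  s = (-5 - (-1)·-0.1250 - (-2)·-0.3000 - (-2)·-0.7000) / (8) = -0.8906
Residual b − A·x = (-1.6338, 2.4037, 1.1837, 2.4323)

1.1837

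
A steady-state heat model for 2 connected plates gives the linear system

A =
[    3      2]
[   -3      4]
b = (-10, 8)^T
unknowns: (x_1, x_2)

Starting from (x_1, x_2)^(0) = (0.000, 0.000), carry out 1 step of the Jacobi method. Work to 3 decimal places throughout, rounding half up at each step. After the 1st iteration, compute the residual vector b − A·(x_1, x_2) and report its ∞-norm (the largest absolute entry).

Iteration 1:
  x_1 = (-10 - (2)·0.000) / (3) = -3.333
  x_2 = (8 - (-3)·0.000) / (4) = 2.000
Residual b − A·x = (-4.001, -9.999); ∞-norm = 9.999

9.999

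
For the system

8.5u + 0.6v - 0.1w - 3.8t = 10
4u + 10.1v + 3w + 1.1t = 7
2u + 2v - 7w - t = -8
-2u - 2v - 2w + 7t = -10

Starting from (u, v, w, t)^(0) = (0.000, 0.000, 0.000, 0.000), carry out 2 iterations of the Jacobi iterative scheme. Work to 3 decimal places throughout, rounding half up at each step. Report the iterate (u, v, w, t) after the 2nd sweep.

(0.502, 0.043, 1.881, -0.568)

Iteration 1:
  u = (10 - (0.6)·0.000 - (-0.1)·0.000 - (-3.8)·0.000) / (8.5) = 1.176
  v = (7 - (4)·0.000 - (3)·0.000 - (1.1)·0.000) / (10.1) = 0.693
  w = (-8 - (2)·0.000 - (2)·0.000 - (-1)·0.000) / (-7) = 1.143
  t = (-10 - (-2)·0.000 - (-2)·0.000 - (-2)·0.000) / (7) = -1.429
Iteration 2:
  u = (10 - (0.6)·0.693 - (-0.1)·1.143 - (-3.8)·-1.429) / (8.5) = 0.502
  v = (7 - (4)·1.176 - (3)·1.143 - (1.1)·-1.429) / (10.1) = 0.043
  w = (-8 - (2)·1.176 - (2)·0.693 - (-1)·-1.429) / (-7) = 1.881
  t = (-10 - (-2)·1.176 - (-2)·0.693 - (-2)·1.143) / (7) = -0.568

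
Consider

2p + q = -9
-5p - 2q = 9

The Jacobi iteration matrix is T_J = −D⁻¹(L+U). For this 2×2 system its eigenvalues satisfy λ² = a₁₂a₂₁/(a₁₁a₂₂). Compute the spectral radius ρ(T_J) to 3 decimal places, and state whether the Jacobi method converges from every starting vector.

1.118

a₁₂a₂₁/(a₁₁a₂₂) = (1)·(-5) / ((2)·(-2)) = 1.250000
ρ = √|1.250000| = √1.250000 = 1.118
ρ > 1, so Jacobi diverges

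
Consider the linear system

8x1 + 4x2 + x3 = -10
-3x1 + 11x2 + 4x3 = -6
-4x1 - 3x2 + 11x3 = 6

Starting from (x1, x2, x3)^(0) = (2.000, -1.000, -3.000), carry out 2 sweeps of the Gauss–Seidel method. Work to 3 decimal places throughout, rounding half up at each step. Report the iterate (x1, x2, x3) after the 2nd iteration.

(-1.538, -1.158, -0.330)

Iteration 1:
  x1 = (-10 - (4)·-1.000 - (1)·-3.000) / (8) = -0.375
  x2 = (-6 - (-3)·-0.375 - (4)·-3.000) / (11) = 0.443
  x3 = (6 - (-4)·-0.375 - (-3)·0.443) / (11) = 0.530
Iteration 2:
  x1 = (-10 - (4)·0.443 - (1)·0.530) / (8) = -1.538
  x2 = (-6 - (-3)·-1.538 - (4)·0.530) / (11) = -1.158
  x3 = (6 - (-4)·-1.538 - (-3)·-1.158) / (11) = -0.330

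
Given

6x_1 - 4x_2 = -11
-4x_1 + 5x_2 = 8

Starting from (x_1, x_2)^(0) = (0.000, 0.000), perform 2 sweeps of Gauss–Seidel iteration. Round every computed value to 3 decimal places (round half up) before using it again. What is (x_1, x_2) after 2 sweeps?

Iteration 1:
  x_1 = (-11 - (-4)·0.000) / (6) = -1.833
  x_2 = (8 - (-4)·-1.833) / (5) = 0.134
Iteration 2:
  x_1 = (-11 - (-4)·0.134) / (6) = -1.744
  x_2 = (8 - (-4)·-1.744) / (5) = 0.205

(-1.744, 0.205)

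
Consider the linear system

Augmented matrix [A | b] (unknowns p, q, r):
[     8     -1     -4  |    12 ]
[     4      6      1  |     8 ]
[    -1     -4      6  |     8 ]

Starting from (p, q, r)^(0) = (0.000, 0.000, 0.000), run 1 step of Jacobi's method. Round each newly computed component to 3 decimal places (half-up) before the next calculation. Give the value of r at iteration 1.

Iteration 1:
  p = (12 - (-1)·0.000 - (-4)·0.000) / (8) = 1.500
  q = (8 - (4)·0.000 - (1)·0.000) / (6) = 1.333
  r = (8 - (-1)·0.000 - (-4)·0.000) / (6) = 1.333

1.333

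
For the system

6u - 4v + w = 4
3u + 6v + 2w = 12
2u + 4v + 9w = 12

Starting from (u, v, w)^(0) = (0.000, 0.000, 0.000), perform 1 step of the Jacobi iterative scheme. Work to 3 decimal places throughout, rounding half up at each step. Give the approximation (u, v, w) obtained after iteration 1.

(0.667, 2.000, 1.333)

Iteration 1:
  u = (4 - (-4)·0.000 - (1)·0.000) / (6) = 0.667
  v = (12 - (3)·0.000 - (2)·0.000) / (6) = 2.000
  w = (12 - (2)·0.000 - (4)·0.000) / (9) = 1.333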